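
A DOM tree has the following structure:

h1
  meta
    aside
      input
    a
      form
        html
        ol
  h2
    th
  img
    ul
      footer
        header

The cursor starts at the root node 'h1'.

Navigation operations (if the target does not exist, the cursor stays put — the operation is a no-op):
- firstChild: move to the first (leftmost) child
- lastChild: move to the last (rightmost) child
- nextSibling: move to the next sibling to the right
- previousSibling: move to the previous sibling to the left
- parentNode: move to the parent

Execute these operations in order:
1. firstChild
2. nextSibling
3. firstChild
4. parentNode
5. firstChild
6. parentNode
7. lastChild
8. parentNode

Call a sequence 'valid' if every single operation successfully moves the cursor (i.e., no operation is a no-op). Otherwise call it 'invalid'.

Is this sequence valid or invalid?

After 1 (firstChild): meta
After 2 (nextSibling): h2
After 3 (firstChild): th
After 4 (parentNode): h2
After 5 (firstChild): th
After 6 (parentNode): h2
After 7 (lastChild): th
After 8 (parentNode): h2

Answer: valid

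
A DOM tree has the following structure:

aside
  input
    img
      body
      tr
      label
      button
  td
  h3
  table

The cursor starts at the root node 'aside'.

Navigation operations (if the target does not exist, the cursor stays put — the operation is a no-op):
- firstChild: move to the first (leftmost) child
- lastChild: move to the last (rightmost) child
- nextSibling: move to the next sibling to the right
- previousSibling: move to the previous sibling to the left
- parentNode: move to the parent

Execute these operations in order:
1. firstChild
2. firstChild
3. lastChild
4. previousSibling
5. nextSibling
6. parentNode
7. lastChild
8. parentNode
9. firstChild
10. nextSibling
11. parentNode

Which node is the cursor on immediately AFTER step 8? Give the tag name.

After 1 (firstChild): input
After 2 (firstChild): img
After 3 (lastChild): button
After 4 (previousSibling): label
After 5 (nextSibling): button
After 6 (parentNode): img
After 7 (lastChild): button
After 8 (parentNode): img

Answer: img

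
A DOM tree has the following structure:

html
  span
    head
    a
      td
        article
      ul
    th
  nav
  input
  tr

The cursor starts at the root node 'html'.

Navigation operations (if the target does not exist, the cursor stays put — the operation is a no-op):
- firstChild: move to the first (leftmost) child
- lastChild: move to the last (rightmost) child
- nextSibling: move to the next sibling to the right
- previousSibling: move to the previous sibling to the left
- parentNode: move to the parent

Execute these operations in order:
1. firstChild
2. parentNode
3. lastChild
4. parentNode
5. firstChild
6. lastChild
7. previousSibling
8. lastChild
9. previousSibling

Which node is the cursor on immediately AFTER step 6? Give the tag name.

Answer: th

Derivation:
After 1 (firstChild): span
After 2 (parentNode): html
After 3 (lastChild): tr
After 4 (parentNode): html
After 5 (firstChild): span
After 6 (lastChild): th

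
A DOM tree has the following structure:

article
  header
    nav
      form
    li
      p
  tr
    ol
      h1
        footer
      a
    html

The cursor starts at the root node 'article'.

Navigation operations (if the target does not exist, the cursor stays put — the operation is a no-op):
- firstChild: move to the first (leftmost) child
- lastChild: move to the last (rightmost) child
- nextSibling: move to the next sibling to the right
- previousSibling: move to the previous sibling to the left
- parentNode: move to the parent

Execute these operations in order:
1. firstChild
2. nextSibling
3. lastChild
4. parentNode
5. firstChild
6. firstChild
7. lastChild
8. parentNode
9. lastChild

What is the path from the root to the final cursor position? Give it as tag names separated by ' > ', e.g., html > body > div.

After 1 (firstChild): header
After 2 (nextSibling): tr
After 3 (lastChild): html
After 4 (parentNode): tr
After 5 (firstChild): ol
After 6 (firstChild): h1
After 7 (lastChild): footer
After 8 (parentNode): h1
After 9 (lastChild): footer

Answer: article > tr > ol > h1 > footer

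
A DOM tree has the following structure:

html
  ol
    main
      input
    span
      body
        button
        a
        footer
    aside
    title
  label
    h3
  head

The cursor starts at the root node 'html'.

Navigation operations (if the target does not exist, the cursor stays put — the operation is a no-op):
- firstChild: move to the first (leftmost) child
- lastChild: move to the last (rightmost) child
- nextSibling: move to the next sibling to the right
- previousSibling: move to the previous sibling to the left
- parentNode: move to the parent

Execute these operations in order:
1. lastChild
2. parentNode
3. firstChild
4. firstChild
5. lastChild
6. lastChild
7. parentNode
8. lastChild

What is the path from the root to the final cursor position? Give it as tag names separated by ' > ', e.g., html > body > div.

After 1 (lastChild): head
After 2 (parentNode): html
After 3 (firstChild): ol
After 4 (firstChild): main
After 5 (lastChild): input
After 6 (lastChild): input (no-op, stayed)
After 7 (parentNode): main
After 8 (lastChild): input

Answer: html > ol > main > input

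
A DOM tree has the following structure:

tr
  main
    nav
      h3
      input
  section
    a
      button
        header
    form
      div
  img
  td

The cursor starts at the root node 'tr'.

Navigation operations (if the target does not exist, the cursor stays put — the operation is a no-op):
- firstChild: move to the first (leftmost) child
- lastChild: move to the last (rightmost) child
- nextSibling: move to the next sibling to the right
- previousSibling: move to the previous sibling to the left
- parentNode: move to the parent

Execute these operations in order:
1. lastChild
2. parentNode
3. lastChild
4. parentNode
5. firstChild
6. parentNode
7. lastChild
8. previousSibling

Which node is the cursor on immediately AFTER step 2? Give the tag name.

After 1 (lastChild): td
After 2 (parentNode): tr

Answer: tr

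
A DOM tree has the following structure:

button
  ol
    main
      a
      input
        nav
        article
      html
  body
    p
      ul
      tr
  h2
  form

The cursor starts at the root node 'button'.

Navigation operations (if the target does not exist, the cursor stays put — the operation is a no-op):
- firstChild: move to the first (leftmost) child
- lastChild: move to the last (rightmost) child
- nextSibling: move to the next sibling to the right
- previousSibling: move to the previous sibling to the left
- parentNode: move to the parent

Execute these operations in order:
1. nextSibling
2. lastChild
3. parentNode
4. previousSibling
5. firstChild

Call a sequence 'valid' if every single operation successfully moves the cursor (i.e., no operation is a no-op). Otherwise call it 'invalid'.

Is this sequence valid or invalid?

After 1 (nextSibling): button (no-op, stayed)
After 2 (lastChild): form
After 3 (parentNode): button
After 4 (previousSibling): button (no-op, stayed)
After 5 (firstChild): ol

Answer: invalid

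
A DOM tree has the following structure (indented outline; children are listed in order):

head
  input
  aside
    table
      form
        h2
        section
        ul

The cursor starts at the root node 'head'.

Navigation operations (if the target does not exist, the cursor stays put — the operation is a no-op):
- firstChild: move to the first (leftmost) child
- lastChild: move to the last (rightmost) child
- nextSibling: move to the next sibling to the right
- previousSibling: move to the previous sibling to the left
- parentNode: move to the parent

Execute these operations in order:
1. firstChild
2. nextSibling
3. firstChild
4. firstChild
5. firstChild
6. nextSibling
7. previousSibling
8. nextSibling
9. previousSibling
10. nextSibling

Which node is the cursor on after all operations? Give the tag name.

Answer: section

Derivation:
After 1 (firstChild): input
After 2 (nextSibling): aside
After 3 (firstChild): table
After 4 (firstChild): form
After 5 (firstChild): h2
After 6 (nextSibling): section
After 7 (previousSibling): h2
After 8 (nextSibling): section
After 9 (previousSibling): h2
After 10 (nextSibling): section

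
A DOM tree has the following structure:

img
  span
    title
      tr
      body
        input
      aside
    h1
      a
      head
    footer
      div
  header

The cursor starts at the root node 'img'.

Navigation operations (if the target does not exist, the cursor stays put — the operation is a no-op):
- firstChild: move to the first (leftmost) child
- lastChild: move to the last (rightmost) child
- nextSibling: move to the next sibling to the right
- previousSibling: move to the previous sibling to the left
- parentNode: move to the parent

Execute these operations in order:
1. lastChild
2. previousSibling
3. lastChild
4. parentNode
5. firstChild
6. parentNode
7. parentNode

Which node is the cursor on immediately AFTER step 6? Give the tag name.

After 1 (lastChild): header
After 2 (previousSibling): span
After 3 (lastChild): footer
After 4 (parentNode): span
After 5 (firstChild): title
After 6 (parentNode): span

Answer: span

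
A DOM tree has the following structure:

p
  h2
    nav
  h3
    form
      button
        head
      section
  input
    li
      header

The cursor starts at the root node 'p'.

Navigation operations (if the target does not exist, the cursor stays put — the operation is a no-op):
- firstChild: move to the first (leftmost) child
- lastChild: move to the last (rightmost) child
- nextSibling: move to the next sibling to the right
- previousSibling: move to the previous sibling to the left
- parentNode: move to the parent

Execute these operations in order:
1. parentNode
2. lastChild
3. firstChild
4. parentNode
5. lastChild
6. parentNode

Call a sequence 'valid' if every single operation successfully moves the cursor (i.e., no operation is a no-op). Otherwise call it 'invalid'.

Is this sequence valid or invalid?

After 1 (parentNode): p (no-op, stayed)
After 2 (lastChild): input
After 3 (firstChild): li
After 4 (parentNode): input
After 5 (lastChild): li
After 6 (parentNode): input

Answer: invalid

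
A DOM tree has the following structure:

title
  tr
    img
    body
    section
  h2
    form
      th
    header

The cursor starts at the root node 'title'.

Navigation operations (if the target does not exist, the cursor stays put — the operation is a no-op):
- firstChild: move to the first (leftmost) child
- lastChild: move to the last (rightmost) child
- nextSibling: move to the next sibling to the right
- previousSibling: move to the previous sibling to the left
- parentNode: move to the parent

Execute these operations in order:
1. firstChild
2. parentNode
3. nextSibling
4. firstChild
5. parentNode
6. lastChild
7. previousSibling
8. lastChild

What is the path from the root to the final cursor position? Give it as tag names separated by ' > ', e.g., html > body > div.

After 1 (firstChild): tr
After 2 (parentNode): title
After 3 (nextSibling): title (no-op, stayed)
After 4 (firstChild): tr
After 5 (parentNode): title
After 6 (lastChild): h2
After 7 (previousSibling): tr
After 8 (lastChild): section

Answer: title > tr > section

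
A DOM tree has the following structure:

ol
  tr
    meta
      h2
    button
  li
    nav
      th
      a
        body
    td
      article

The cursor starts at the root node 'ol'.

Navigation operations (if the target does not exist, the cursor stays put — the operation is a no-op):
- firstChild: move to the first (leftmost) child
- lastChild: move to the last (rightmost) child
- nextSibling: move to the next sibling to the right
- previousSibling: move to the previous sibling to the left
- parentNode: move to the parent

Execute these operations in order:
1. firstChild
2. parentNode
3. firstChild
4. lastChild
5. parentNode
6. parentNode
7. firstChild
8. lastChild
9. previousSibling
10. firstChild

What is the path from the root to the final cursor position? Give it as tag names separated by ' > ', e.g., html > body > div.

After 1 (firstChild): tr
After 2 (parentNode): ol
After 3 (firstChild): tr
After 4 (lastChild): button
After 5 (parentNode): tr
After 6 (parentNode): ol
After 7 (firstChild): tr
After 8 (lastChild): button
After 9 (previousSibling): meta
After 10 (firstChild): h2

Answer: ol > tr > meta > h2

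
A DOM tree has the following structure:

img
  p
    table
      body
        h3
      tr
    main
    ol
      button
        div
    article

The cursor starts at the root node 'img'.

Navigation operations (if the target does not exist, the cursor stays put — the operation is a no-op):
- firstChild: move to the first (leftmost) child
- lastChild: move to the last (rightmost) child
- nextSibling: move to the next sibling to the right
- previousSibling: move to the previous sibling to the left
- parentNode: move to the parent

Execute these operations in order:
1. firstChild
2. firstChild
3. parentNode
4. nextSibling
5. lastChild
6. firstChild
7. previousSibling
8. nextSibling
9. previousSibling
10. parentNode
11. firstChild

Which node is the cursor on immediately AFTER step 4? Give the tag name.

After 1 (firstChild): p
After 2 (firstChild): table
After 3 (parentNode): p
After 4 (nextSibling): p (no-op, stayed)

Answer: p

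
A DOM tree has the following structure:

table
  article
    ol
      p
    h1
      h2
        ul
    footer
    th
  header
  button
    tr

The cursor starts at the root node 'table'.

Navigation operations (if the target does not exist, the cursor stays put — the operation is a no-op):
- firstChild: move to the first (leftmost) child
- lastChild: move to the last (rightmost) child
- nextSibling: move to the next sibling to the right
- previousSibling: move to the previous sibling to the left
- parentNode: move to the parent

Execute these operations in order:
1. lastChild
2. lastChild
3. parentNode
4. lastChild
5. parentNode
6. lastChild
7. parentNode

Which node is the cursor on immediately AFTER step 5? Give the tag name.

After 1 (lastChild): button
After 2 (lastChild): tr
After 3 (parentNode): button
After 4 (lastChild): tr
After 5 (parentNode): button

Answer: button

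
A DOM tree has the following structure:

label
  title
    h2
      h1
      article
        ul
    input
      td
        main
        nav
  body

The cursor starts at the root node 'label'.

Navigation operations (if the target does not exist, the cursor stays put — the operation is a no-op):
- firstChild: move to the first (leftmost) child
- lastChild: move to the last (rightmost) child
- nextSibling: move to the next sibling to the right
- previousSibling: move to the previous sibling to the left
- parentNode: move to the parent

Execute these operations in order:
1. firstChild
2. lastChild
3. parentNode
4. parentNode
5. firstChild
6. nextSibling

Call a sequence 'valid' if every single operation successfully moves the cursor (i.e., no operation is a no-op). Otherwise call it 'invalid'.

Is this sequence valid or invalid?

After 1 (firstChild): title
After 2 (lastChild): input
After 3 (parentNode): title
After 4 (parentNode): label
After 5 (firstChild): title
After 6 (nextSibling): body

Answer: valid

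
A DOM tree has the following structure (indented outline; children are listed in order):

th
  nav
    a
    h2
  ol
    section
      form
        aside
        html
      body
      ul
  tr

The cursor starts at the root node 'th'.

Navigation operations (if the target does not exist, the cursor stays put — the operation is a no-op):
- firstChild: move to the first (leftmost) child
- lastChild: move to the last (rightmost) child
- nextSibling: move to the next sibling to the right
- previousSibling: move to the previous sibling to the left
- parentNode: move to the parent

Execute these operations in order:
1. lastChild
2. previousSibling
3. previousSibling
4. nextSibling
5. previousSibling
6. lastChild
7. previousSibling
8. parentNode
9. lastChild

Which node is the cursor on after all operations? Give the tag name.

After 1 (lastChild): tr
After 2 (previousSibling): ol
After 3 (previousSibling): nav
After 4 (nextSibling): ol
After 5 (previousSibling): nav
After 6 (lastChild): h2
After 7 (previousSibling): a
After 8 (parentNode): nav
After 9 (lastChild): h2

Answer: h2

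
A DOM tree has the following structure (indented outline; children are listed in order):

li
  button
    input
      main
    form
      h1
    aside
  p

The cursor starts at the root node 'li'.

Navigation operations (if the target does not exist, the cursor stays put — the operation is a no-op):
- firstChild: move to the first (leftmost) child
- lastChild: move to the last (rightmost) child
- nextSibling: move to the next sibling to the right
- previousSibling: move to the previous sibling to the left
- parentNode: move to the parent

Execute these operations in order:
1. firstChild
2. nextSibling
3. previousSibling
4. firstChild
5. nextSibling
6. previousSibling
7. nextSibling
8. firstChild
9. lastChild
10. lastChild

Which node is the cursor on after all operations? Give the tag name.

After 1 (firstChild): button
After 2 (nextSibling): p
After 3 (previousSibling): button
After 4 (firstChild): input
After 5 (nextSibling): form
After 6 (previousSibling): input
After 7 (nextSibling): form
After 8 (firstChild): h1
After 9 (lastChild): h1 (no-op, stayed)
After 10 (lastChild): h1 (no-op, stayed)

Answer: h1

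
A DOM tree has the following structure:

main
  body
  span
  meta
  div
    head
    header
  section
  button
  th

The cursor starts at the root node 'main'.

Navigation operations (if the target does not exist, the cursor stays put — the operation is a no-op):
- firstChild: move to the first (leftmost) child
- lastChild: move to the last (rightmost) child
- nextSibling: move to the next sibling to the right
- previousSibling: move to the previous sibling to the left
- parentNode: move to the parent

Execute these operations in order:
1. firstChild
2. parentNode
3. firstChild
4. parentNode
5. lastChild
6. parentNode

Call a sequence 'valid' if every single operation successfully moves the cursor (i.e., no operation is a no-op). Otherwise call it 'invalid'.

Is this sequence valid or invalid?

After 1 (firstChild): body
After 2 (parentNode): main
After 3 (firstChild): body
After 4 (parentNode): main
After 5 (lastChild): th
After 6 (parentNode): main

Answer: valid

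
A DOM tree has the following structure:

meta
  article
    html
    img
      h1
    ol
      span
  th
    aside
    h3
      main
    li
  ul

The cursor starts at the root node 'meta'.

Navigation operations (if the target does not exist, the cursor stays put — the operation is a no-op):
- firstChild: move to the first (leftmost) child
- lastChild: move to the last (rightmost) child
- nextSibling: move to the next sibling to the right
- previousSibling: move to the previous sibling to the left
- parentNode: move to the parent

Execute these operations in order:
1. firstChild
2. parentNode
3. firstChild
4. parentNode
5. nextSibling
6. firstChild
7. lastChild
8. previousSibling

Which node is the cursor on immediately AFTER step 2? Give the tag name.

After 1 (firstChild): article
After 2 (parentNode): meta

Answer: meta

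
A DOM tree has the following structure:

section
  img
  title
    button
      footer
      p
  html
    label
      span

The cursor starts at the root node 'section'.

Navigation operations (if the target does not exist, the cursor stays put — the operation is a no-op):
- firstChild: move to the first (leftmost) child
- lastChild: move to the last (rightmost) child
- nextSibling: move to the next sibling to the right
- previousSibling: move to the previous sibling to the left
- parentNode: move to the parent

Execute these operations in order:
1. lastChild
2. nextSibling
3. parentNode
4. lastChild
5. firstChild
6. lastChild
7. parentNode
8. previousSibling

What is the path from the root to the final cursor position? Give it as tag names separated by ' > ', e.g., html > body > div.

Answer: section > html > label

Derivation:
After 1 (lastChild): html
After 2 (nextSibling): html (no-op, stayed)
After 3 (parentNode): section
After 4 (lastChild): html
After 5 (firstChild): label
After 6 (lastChild): span
After 7 (parentNode): label
After 8 (previousSibling): label (no-op, stayed)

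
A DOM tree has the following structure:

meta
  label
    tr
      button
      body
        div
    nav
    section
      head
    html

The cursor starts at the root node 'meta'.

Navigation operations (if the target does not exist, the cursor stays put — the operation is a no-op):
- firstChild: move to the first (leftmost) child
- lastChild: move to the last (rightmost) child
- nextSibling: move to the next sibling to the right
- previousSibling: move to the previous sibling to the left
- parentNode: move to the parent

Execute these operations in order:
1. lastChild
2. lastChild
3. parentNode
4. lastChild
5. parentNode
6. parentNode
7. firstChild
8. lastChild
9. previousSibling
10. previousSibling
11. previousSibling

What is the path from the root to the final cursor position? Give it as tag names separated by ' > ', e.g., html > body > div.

Answer: meta > label > tr

Derivation:
After 1 (lastChild): label
After 2 (lastChild): html
After 3 (parentNode): label
After 4 (lastChild): html
After 5 (parentNode): label
After 6 (parentNode): meta
After 7 (firstChild): label
After 8 (lastChild): html
After 9 (previousSibling): section
After 10 (previousSibling): nav
After 11 (previousSibling): tr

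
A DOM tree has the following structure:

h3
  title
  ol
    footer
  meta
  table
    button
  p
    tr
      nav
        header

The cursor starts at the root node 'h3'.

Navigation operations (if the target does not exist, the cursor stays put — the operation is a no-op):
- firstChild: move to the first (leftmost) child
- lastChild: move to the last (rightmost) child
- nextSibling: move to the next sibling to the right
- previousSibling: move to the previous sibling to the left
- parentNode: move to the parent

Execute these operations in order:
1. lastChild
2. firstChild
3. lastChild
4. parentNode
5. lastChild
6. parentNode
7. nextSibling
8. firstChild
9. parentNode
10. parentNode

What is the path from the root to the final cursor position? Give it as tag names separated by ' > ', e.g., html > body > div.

Answer: h3 > p

Derivation:
After 1 (lastChild): p
After 2 (firstChild): tr
After 3 (lastChild): nav
After 4 (parentNode): tr
After 5 (lastChild): nav
After 6 (parentNode): tr
After 7 (nextSibling): tr (no-op, stayed)
After 8 (firstChild): nav
After 9 (parentNode): tr
After 10 (parentNode): p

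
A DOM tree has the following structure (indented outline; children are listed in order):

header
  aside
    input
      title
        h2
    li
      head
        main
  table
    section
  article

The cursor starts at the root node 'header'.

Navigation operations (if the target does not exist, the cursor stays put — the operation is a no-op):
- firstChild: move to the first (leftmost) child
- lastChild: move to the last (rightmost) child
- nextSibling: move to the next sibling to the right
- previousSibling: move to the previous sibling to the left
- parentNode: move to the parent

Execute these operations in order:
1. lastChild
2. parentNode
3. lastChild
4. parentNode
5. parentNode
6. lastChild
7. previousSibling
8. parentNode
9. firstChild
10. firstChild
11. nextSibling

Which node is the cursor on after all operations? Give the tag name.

Answer: li

Derivation:
After 1 (lastChild): article
After 2 (parentNode): header
After 3 (lastChild): article
After 4 (parentNode): header
After 5 (parentNode): header (no-op, stayed)
After 6 (lastChild): article
After 7 (previousSibling): table
After 8 (parentNode): header
After 9 (firstChild): aside
After 10 (firstChild): input
After 11 (nextSibling): li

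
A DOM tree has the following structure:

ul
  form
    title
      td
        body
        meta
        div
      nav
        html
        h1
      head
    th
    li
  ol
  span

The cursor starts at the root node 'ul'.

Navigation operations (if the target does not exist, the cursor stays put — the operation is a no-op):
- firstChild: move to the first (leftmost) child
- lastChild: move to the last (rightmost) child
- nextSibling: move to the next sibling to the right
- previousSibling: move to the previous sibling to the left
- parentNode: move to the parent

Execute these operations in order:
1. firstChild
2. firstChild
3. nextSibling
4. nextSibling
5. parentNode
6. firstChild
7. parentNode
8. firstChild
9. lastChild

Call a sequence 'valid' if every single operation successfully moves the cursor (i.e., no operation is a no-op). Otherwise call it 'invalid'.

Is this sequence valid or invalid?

Answer: valid

Derivation:
After 1 (firstChild): form
After 2 (firstChild): title
After 3 (nextSibling): th
After 4 (nextSibling): li
After 5 (parentNode): form
After 6 (firstChild): title
After 7 (parentNode): form
After 8 (firstChild): title
After 9 (lastChild): head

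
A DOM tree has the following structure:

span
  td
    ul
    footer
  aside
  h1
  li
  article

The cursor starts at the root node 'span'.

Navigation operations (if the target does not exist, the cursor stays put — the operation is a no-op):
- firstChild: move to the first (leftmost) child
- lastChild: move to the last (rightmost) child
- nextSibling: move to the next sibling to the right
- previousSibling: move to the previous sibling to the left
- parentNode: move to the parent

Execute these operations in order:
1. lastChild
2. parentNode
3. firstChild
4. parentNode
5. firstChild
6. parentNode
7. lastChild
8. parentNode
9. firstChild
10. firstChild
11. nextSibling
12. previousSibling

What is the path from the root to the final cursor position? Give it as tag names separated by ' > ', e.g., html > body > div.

Answer: span > td > ul

Derivation:
After 1 (lastChild): article
After 2 (parentNode): span
After 3 (firstChild): td
After 4 (parentNode): span
After 5 (firstChild): td
After 6 (parentNode): span
After 7 (lastChild): article
After 8 (parentNode): span
After 9 (firstChild): td
After 10 (firstChild): ul
After 11 (nextSibling): footer
After 12 (previousSibling): ul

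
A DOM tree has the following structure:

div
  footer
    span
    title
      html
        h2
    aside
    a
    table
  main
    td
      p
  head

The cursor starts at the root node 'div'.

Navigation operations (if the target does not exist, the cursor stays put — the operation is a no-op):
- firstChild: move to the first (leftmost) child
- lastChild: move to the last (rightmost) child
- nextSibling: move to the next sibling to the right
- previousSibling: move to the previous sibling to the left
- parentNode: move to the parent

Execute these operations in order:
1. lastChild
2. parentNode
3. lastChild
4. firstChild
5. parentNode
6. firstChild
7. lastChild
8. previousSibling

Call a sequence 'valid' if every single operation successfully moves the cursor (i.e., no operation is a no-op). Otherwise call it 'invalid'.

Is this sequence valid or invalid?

After 1 (lastChild): head
After 2 (parentNode): div
After 3 (lastChild): head
After 4 (firstChild): head (no-op, stayed)
After 5 (parentNode): div
After 6 (firstChild): footer
After 7 (lastChild): table
After 8 (previousSibling): a

Answer: invalid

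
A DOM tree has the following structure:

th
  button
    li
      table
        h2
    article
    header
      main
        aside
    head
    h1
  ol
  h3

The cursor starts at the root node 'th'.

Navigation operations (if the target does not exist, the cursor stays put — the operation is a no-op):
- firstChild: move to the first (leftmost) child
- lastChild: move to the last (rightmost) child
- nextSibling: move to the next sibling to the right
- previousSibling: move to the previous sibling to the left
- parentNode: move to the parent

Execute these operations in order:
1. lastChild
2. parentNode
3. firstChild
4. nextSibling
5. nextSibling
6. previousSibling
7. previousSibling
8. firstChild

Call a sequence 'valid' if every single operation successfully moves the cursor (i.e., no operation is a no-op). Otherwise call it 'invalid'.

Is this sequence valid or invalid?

After 1 (lastChild): h3
After 2 (parentNode): th
After 3 (firstChild): button
After 4 (nextSibling): ol
After 5 (nextSibling): h3
After 6 (previousSibling): ol
After 7 (previousSibling): button
After 8 (firstChild): li

Answer: valid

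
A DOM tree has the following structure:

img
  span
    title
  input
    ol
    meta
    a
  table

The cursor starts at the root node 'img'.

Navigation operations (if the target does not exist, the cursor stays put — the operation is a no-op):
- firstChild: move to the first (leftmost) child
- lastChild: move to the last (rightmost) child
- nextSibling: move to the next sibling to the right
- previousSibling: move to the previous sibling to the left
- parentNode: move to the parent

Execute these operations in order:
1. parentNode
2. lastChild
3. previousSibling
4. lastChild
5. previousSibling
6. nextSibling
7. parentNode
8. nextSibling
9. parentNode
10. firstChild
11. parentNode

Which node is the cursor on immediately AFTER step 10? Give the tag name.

After 1 (parentNode): img (no-op, stayed)
After 2 (lastChild): table
After 3 (previousSibling): input
After 4 (lastChild): a
After 5 (previousSibling): meta
After 6 (nextSibling): a
After 7 (parentNode): input
After 8 (nextSibling): table
After 9 (parentNode): img
After 10 (firstChild): span

Answer: span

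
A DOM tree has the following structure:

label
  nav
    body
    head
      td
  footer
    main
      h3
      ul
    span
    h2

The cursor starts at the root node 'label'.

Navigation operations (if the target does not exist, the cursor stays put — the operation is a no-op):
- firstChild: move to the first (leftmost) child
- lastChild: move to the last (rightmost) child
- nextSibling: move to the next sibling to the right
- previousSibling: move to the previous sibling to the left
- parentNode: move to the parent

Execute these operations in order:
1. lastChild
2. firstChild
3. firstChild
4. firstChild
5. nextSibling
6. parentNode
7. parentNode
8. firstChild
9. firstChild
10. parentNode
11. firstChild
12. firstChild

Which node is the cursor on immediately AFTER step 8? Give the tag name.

Answer: main

Derivation:
After 1 (lastChild): footer
After 2 (firstChild): main
After 3 (firstChild): h3
After 4 (firstChild): h3 (no-op, stayed)
After 5 (nextSibling): ul
After 6 (parentNode): main
After 7 (parentNode): footer
After 8 (firstChild): main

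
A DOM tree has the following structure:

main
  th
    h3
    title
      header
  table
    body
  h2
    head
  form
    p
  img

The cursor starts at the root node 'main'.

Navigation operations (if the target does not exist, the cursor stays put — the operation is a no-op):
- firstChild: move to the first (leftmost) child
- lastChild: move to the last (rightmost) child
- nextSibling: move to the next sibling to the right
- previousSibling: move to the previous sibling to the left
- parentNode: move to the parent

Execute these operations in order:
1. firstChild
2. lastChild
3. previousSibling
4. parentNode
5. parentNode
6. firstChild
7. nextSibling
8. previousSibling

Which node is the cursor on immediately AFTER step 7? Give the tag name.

Answer: table

Derivation:
After 1 (firstChild): th
After 2 (lastChild): title
After 3 (previousSibling): h3
After 4 (parentNode): th
After 5 (parentNode): main
After 6 (firstChild): th
After 7 (nextSibling): table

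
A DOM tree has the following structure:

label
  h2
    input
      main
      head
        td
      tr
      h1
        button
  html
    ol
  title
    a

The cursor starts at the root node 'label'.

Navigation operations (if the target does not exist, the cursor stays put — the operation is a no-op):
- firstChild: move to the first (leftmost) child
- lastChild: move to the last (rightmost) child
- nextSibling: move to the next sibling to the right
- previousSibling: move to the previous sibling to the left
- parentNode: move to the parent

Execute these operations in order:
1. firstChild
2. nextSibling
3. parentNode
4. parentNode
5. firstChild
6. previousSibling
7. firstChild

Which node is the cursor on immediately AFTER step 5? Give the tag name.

After 1 (firstChild): h2
After 2 (nextSibling): html
After 3 (parentNode): label
After 4 (parentNode): label (no-op, stayed)
After 5 (firstChild): h2

Answer: h2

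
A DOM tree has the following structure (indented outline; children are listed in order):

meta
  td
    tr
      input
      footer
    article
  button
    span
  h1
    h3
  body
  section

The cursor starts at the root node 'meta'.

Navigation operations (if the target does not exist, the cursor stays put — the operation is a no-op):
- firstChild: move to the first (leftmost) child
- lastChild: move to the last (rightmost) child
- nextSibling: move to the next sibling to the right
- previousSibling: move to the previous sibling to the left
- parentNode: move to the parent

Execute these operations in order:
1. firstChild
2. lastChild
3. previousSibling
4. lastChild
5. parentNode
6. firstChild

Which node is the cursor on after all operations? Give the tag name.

After 1 (firstChild): td
After 2 (lastChild): article
After 3 (previousSibling): tr
After 4 (lastChild): footer
After 5 (parentNode): tr
After 6 (firstChild): input

Answer: input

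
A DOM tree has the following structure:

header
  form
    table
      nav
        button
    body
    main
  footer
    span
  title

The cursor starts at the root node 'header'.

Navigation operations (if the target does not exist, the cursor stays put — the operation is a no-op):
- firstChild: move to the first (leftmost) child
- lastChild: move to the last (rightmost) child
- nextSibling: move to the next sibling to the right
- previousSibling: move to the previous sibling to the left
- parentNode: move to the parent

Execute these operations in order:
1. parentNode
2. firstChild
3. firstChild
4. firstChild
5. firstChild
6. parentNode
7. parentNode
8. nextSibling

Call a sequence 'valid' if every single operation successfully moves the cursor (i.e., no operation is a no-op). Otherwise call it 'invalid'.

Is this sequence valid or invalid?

Answer: invalid

Derivation:
After 1 (parentNode): header (no-op, stayed)
After 2 (firstChild): form
After 3 (firstChild): table
After 4 (firstChild): nav
After 5 (firstChild): button
After 6 (parentNode): nav
After 7 (parentNode): table
After 8 (nextSibling): body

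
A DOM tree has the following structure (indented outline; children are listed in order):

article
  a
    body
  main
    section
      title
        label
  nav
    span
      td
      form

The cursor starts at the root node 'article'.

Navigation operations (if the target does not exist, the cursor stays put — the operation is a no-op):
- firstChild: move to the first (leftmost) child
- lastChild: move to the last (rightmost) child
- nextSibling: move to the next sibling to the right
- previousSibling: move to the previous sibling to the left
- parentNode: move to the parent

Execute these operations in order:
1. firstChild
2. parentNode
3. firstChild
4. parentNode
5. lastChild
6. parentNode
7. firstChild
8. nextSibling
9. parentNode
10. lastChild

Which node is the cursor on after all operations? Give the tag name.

After 1 (firstChild): a
After 2 (parentNode): article
After 3 (firstChild): a
After 4 (parentNode): article
After 5 (lastChild): nav
After 6 (parentNode): article
After 7 (firstChild): a
After 8 (nextSibling): main
After 9 (parentNode): article
After 10 (lastChild): nav

Answer: nav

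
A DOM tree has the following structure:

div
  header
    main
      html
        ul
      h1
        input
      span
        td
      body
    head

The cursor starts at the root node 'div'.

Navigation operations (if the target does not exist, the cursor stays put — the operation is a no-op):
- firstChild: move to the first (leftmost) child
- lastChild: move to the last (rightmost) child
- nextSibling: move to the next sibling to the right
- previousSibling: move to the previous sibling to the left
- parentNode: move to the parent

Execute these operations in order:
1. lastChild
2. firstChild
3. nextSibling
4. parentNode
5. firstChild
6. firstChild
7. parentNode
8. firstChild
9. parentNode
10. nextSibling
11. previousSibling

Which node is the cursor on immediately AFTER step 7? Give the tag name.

Answer: main

Derivation:
After 1 (lastChild): header
After 2 (firstChild): main
After 3 (nextSibling): head
After 4 (parentNode): header
After 5 (firstChild): main
After 6 (firstChild): html
After 7 (parentNode): main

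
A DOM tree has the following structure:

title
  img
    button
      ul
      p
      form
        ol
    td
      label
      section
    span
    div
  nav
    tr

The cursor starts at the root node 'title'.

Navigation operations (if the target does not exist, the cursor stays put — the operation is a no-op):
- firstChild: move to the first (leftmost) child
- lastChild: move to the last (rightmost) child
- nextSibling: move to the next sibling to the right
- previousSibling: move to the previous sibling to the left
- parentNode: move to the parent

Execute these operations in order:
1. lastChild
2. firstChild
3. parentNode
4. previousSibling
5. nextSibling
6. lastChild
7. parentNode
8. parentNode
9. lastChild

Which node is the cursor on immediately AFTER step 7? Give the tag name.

Answer: nav

Derivation:
After 1 (lastChild): nav
After 2 (firstChild): tr
After 3 (parentNode): nav
After 4 (previousSibling): img
After 5 (nextSibling): nav
After 6 (lastChild): tr
After 7 (parentNode): nav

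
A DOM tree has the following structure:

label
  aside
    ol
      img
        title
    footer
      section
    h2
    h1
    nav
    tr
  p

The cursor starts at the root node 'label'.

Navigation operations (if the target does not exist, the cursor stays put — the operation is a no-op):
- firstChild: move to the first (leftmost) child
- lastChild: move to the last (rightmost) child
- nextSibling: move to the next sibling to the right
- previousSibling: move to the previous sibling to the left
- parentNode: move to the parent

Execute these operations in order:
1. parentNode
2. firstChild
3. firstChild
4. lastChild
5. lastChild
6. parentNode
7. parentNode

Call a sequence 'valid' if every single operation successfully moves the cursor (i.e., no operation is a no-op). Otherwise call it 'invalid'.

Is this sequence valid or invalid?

Answer: invalid

Derivation:
After 1 (parentNode): label (no-op, stayed)
After 2 (firstChild): aside
After 3 (firstChild): ol
After 4 (lastChild): img
After 5 (lastChild): title
After 6 (parentNode): img
After 7 (parentNode): ol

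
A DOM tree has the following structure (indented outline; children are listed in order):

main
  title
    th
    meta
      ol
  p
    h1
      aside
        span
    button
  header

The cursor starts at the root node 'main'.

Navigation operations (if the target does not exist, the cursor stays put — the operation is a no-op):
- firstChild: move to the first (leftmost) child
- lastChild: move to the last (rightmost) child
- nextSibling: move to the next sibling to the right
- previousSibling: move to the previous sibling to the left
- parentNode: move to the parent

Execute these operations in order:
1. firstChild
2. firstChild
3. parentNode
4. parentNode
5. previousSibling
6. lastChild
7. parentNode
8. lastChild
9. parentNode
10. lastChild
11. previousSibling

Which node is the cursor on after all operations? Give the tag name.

Answer: p

Derivation:
After 1 (firstChild): title
After 2 (firstChild): th
After 3 (parentNode): title
After 4 (parentNode): main
After 5 (previousSibling): main (no-op, stayed)
After 6 (lastChild): header
After 7 (parentNode): main
After 8 (lastChild): header
After 9 (parentNode): main
After 10 (lastChild): header
After 11 (previousSibling): p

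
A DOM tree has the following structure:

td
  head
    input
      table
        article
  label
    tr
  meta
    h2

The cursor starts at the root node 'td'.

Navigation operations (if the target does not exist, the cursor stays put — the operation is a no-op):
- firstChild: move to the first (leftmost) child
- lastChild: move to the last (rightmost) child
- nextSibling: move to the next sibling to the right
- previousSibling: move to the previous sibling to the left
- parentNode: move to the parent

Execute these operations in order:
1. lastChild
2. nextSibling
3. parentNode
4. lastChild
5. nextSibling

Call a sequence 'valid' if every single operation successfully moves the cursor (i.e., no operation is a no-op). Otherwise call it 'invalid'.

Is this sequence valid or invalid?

After 1 (lastChild): meta
After 2 (nextSibling): meta (no-op, stayed)
After 3 (parentNode): td
After 4 (lastChild): meta
After 5 (nextSibling): meta (no-op, stayed)

Answer: invalid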